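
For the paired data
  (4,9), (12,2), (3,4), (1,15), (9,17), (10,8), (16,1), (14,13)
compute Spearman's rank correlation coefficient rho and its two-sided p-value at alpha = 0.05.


Step 1: Rank x and y separately (midranks; no ties here).
rank(x): 4->3, 12->6, 3->2, 1->1, 9->4, 10->5, 16->8, 14->7
rank(y): 9->5, 2->2, 4->3, 15->7, 17->8, 8->4, 1->1, 13->6
Step 2: d_i = R_x(i) - R_y(i); compute d_i^2.
  (3-5)^2=4, (6-2)^2=16, (2-3)^2=1, (1-7)^2=36, (4-8)^2=16, (5-4)^2=1, (8-1)^2=49, (7-6)^2=1
sum(d^2) = 124.
Step 3: rho = 1 - 6*124 / (8*(8^2 - 1)) = 1 - 744/504 = -0.476190.
Step 4: Under H0, t = rho * sqrt((n-2)/(1-rho^2)) = -1.3265 ~ t(6).
Step 5: Two-sided p-value from the t-distribution with 6 df = 0.232936.
Step 6: alpha = 0.05. fail to reject H0.

rho = -0.4762, p = 0.232936, fail to reject H0 at alpha = 0.05.


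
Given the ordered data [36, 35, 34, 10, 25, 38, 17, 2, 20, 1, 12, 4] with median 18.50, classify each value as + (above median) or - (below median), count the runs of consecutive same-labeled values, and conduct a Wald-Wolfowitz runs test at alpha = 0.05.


Step 1: Compute median = 18.50; label A = above, B = below.
Labels in order: AAABAABBABBB  (n_A = 6, n_B = 6)
Step 2: Count runs R = 6.
Step 3: Under H0 (random ordering), E[R] = 2*n_A*n_B/(n_A+n_B) + 1 = 2*6*6/12 + 1 = 7.0000.
        Var[R] = 2*n_A*n_B*(2*n_A*n_B - n_A - n_B) / ((n_A+n_B)^2 * (n_A+n_B-1)) = 4320/1584 = 2.7273.
        SD[R] = 1.6514.
Step 4: Continuity-corrected z = (R + 0.5 - E[R]) / SD[R] = (6 + 0.5 - 7.0000) / 1.6514 = -0.3028.
Step 5: Two-sided p-value via normal approximation = 2*(1 - Phi(|z|)) = 0.762069.
Step 6: alpha = 0.05. fail to reject H0.

R = 6, z = -0.3028, p = 0.762069, fail to reject H0.


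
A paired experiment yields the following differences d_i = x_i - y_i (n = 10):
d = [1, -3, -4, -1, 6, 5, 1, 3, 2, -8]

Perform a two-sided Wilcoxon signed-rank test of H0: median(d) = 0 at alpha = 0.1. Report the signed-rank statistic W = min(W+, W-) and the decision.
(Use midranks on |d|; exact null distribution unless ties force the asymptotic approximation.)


Step 1: Drop any zero differences (none here) and take |d_i|.
|d| = [1, 3, 4, 1, 6, 5, 1, 3, 2, 8]
Step 2: Midrank |d_i| (ties get averaged ranks).
ranks: |1|->2, |3|->5.5, |4|->7, |1|->2, |6|->9, |5|->8, |1|->2, |3|->5.5, |2|->4, |8|->10
Step 3: Attach original signs; sum ranks with positive sign and with negative sign.
W+ = 2 + 9 + 8 + 2 + 5.5 + 4 = 30.5
W- = 5.5 + 7 + 2 + 10 = 24.5
(Check: W+ + W- = 55 should equal n(n+1)/2 = 55.)
Step 4: Test statistic W = min(W+, W-) = 24.5.
Step 5: Ties in |d|, so use the tie-corrected normal approximation.
        E[W] = n(n+1)/4 = 10*11/4 = 27.5.
        Tie groups: |d|=1 (t=3), |d|=3 (t=2); sum(t^3 - t) = 30.
        Var[W] = n(n+1)(2n+1)/24 - sum(t^3-t)/48 = 2310/24 - 30/48 = 95.625.
        z = (W - E[W]) / sqrt(Var[W]) = (24.5 - 27.5) / 9.7788 = -0.3068.
        Two-sided p = 2*Phi(z) = 0.759006.
Step 6: alpha = 0.1. fail to reject H0.

W+ = 30.5, W- = 24.5, W = min = 24.5, p = 0.759006, fail to reject H0.


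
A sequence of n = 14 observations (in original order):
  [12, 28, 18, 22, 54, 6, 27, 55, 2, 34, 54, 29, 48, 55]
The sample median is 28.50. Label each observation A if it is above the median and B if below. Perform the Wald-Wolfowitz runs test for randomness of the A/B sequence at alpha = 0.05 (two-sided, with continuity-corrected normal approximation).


Step 1: Compute median = 28.50; label A = above, B = below.
Labels in order: BBBBABBABAAAAA  (n_A = 7, n_B = 7)
Step 2: Count runs R = 6.
Step 3: Under H0 (random ordering), E[R] = 2*n_A*n_B/(n_A+n_B) + 1 = 2*7*7/14 + 1 = 8.0000.
        Var[R] = 2*n_A*n_B*(2*n_A*n_B - n_A - n_B) / ((n_A+n_B)^2 * (n_A+n_B-1)) = 8232/2548 = 3.2308.
        SD[R] = 1.7974.
Step 4: Continuity-corrected z = (R + 0.5 - E[R]) / SD[R] = (6 + 0.5 - 8.0000) / 1.7974 = -0.8345.
Step 5: Two-sided p-value via normal approximation = 2*(1 - Phi(|z|)) = 0.403986.
Step 6: alpha = 0.05. fail to reject H0.

R = 6, z = -0.8345, p = 0.403986, fail to reject H0.


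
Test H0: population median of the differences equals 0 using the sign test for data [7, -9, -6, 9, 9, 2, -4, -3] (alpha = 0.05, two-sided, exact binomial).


Step 1: Discard zero differences. Original n = 8; n_eff = number of nonzero differences = 8.
Nonzero differences (with sign): +7, -9, -6, +9, +9, +2, -4, -3
Step 2: Count signs: positive = 4, negative = 4.
Step 3: Under H0: P(positive) = 0.5, so the number of positives S ~ Bin(8, 0.5).
Step 4: Two-sided exact p-value = sum of Bin(8,0.5) probabilities at or below the observed probability = 1.000000.
Step 5: alpha = 0.05. fail to reject H0.

n_eff = 8, pos = 4, neg = 4, p = 1.000000, fail to reject H0.


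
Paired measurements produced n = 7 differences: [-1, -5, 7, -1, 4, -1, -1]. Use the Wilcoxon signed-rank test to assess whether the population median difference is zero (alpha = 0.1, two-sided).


Step 1: Drop any zero differences (none here) and take |d_i|.
|d| = [1, 5, 7, 1, 4, 1, 1]
Step 2: Midrank |d_i| (ties get averaged ranks).
ranks: |1|->2.5, |5|->6, |7|->7, |1|->2.5, |4|->5, |1|->2.5, |1|->2.5
Step 3: Attach original signs; sum ranks with positive sign and with negative sign.
W+ = 7 + 5 = 12
W- = 2.5 + 6 + 2.5 + 2.5 + 2.5 = 16
(Check: W+ + W- = 28 should equal n(n+1)/2 = 28.)
Step 4: Test statistic W = min(W+, W-) = 12.
Step 5: Ties in |d|, so use the tie-corrected normal approximation.
        E[W] = n(n+1)/4 = 7*8/4 = 14.
        Tie groups: |d|=1 (t=4); sum(t^3 - t) = 60.
        Var[W] = n(n+1)(2n+1)/24 - sum(t^3-t)/48 = 840/24 - 60/48 = 33.75.
        z = (W - E[W]) / sqrt(Var[W]) = (12 - 14) / 5.8095 = -0.3443.
        Two-sided p = 2*Phi(z) = 0.730647.
Step 6: alpha = 0.1. fail to reject H0.

W+ = 12, W- = 16, W = min = 12, p = 0.730647, fail to reject H0.


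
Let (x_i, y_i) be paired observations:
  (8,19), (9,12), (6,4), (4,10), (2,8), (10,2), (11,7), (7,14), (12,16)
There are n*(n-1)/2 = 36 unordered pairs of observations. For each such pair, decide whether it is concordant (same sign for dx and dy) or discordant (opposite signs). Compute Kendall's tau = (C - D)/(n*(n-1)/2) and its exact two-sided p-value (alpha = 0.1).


Step 1: Enumerate the 36 unordered pairs (i,j) with i<j and classify each by sign(x_j-x_i) * sign(y_j-y_i).
  (1,2):dx=+1,dy=-7->D; (1,3):dx=-2,dy=-15->C; (1,4):dx=-4,dy=-9->C; (1,5):dx=-6,dy=-11->C
  (1,6):dx=+2,dy=-17->D; (1,7):dx=+3,dy=-12->D; (1,8):dx=-1,dy=-5->C; (1,9):dx=+4,dy=-3->D
  (2,3):dx=-3,dy=-8->C; (2,4):dx=-5,dy=-2->C; (2,5):dx=-7,dy=-4->C; (2,6):dx=+1,dy=-10->D
  (2,7):dx=+2,dy=-5->D; (2,8):dx=-2,dy=+2->D; (2,9):dx=+3,dy=+4->C; (3,4):dx=-2,dy=+6->D
  (3,5):dx=-4,dy=+4->D; (3,6):dx=+4,dy=-2->D; (3,7):dx=+5,dy=+3->C; (3,8):dx=+1,dy=+10->C
  (3,9):dx=+6,dy=+12->C; (4,5):dx=-2,dy=-2->C; (4,6):dx=+6,dy=-8->D; (4,7):dx=+7,dy=-3->D
  (4,8):dx=+3,dy=+4->C; (4,9):dx=+8,dy=+6->C; (5,6):dx=+8,dy=-6->D; (5,7):dx=+9,dy=-1->D
  (5,8):dx=+5,dy=+6->C; (5,9):dx=+10,dy=+8->C; (6,7):dx=+1,dy=+5->C; (6,8):dx=-3,dy=+12->D
  (6,9):dx=+2,dy=+14->C; (7,8):dx=-4,dy=+7->D; (7,9):dx=+1,dy=+9->C; (8,9):dx=+5,dy=+2->C
Step 2: C = 20, D = 16, total pairs = 36.
Step 3: tau = (C - D)/(n(n-1)/2) = (20 - 16)/36 = 0.111111.
Step 4: Exact two-sided p-value (enumerate n! = 362880 permutations of y under H0): p = 0.761414.
Step 5: alpha = 0.1. fail to reject H0.

tau_b = 0.1111 (C=20, D=16), p = 0.761414, fail to reject H0.


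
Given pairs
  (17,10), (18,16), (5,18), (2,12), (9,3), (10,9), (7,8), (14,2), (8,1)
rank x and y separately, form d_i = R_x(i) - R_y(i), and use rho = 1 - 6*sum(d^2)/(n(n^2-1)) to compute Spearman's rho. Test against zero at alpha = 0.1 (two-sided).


Step 1: Rank x and y separately (midranks; no ties here).
rank(x): 17->8, 18->9, 5->2, 2->1, 9->5, 10->6, 7->3, 14->7, 8->4
rank(y): 10->6, 16->8, 18->9, 12->7, 3->3, 9->5, 8->4, 2->2, 1->1
Step 2: d_i = R_x(i) - R_y(i); compute d_i^2.
  (8-6)^2=4, (9-8)^2=1, (2-9)^2=49, (1-7)^2=36, (5-3)^2=4, (6-5)^2=1, (3-4)^2=1, (7-2)^2=25, (4-1)^2=9
sum(d^2) = 130.
Step 3: rho = 1 - 6*130 / (9*(9^2 - 1)) = 1 - 780/720 = -0.083333.
Step 4: Under H0, t = rho * sqrt((n-2)/(1-rho^2)) = -0.2212 ~ t(7).
Step 5: Two-sided p-value from the t-distribution with 7 df = 0.831214.
Step 6: alpha = 0.1. fail to reject H0.

rho = -0.0833, p = 0.831214, fail to reject H0 at alpha = 0.1.


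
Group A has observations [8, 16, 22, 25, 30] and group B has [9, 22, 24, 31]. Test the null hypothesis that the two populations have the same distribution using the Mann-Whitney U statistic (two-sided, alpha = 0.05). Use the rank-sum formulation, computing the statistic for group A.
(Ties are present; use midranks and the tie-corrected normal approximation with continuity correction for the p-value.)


Step 1: Combine and sort all 9 observations; assign midranks.
sorted (value, group): (8,X), (9,Y), (16,X), (22,X), (22,Y), (24,Y), (25,X), (30,X), (31,Y)
ranks: 8->1, 9->2, 16->3, 22->4.5, 22->4.5, 24->6, 25->7, 30->8, 31->9
Step 2: Rank sum for X: R1 = 1 + 3 + 4.5 + 7 + 8 = 23.5.
Step 3: U_X = R1 - n1(n1+1)/2 = 23.5 - 5*6/2 = 23.5 - 15 = 8.5.
       U_Y = n1*n2 - U_X = 20 - 8.5 = 11.5.
Step 4: Ties are present, so use the tie-corrected normal approximation (with continuity correction) for the p-value.
Step 5: p-value = 0.805701; compare to alpha = 0.05. fail to reject H0.

U_X = 8.5, p = 0.805701, fail to reject H0 at alpha = 0.05.


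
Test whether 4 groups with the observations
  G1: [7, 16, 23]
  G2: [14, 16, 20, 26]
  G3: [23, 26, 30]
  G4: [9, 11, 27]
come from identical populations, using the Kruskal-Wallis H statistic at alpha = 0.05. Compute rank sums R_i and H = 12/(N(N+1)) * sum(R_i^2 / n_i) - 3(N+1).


Step 1: Combine all N = 13 observations and assign midranks.
sorted (value, group, rank): (7,G1,1), (9,G4,2), (11,G4,3), (14,G2,4), (16,G1,5.5), (16,G2,5.5), (20,G2,7), (23,G1,8.5), (23,G3,8.5), (26,G2,10.5), (26,G3,10.5), (27,G4,12), (30,G3,13)
Step 2: Sum ranks within each group.
R_1 = 15 (n_1 = 3)
R_2 = 27 (n_2 = 4)
R_3 = 32 (n_3 = 3)
R_4 = 17 (n_4 = 3)
Step 3: H = 12/(N(N+1)) * sum(R_i^2/n_i) - 3(N+1)
     = 12/(13*14) * (15^2/3 + 27^2/4 + 32^2/3 + 17^2/3) - 3*14
     = 0.065934 * 694.917 - 42
     = 3.818681.
Step 4: Ties present; correction factor C = 1 - 18/(13^3 - 13) = 0.991758. Corrected H = 3.818681 / 0.991758 = 3.850416.
Step 5: Under H0, H ~ chi^2(3); p-value = 0.278076.
Step 6: alpha = 0.05. fail to reject H0.

H = 3.8504, df = 3, p = 0.278076, fail to reject H0.


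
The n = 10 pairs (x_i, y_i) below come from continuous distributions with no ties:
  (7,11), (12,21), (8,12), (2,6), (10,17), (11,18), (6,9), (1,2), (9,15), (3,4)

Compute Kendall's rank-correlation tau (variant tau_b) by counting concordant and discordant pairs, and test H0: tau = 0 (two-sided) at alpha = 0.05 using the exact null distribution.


Step 1: Enumerate the 45 unordered pairs (i,j) with i<j and classify each by sign(x_j-x_i) * sign(y_j-y_i).
  (1,2):dx=+5,dy=+10->C; (1,3):dx=+1,dy=+1->C; (1,4):dx=-5,dy=-5->C; (1,5):dx=+3,dy=+6->C
  (1,6):dx=+4,dy=+7->C; (1,7):dx=-1,dy=-2->C; (1,8):dx=-6,dy=-9->C; (1,9):dx=+2,dy=+4->C
  (1,10):dx=-4,dy=-7->C; (2,3):dx=-4,dy=-9->C; (2,4):dx=-10,dy=-15->C; (2,5):dx=-2,dy=-4->C
  (2,6):dx=-1,dy=-3->C; (2,7):dx=-6,dy=-12->C; (2,8):dx=-11,dy=-19->C; (2,9):dx=-3,dy=-6->C
  (2,10):dx=-9,dy=-17->C; (3,4):dx=-6,dy=-6->C; (3,5):dx=+2,dy=+5->C; (3,6):dx=+3,dy=+6->C
  (3,7):dx=-2,dy=-3->C; (3,8):dx=-7,dy=-10->C; (3,9):dx=+1,dy=+3->C; (3,10):dx=-5,dy=-8->C
  (4,5):dx=+8,dy=+11->C; (4,6):dx=+9,dy=+12->C; (4,7):dx=+4,dy=+3->C; (4,8):dx=-1,dy=-4->C
  (4,9):dx=+7,dy=+9->C; (4,10):dx=+1,dy=-2->D; (5,6):dx=+1,dy=+1->C; (5,7):dx=-4,dy=-8->C
  (5,8):dx=-9,dy=-15->C; (5,9):dx=-1,dy=-2->C; (5,10):dx=-7,dy=-13->C; (6,7):dx=-5,dy=-9->C
  (6,8):dx=-10,dy=-16->C; (6,9):dx=-2,dy=-3->C; (6,10):dx=-8,dy=-14->C; (7,8):dx=-5,dy=-7->C
  (7,9):dx=+3,dy=+6->C; (7,10):dx=-3,dy=-5->C; (8,9):dx=+8,dy=+13->C; (8,10):dx=+2,dy=+2->C
  (9,10):dx=-6,dy=-11->C
Step 2: C = 44, D = 1, total pairs = 45.
Step 3: tau = (C - D)/(n(n-1)/2) = (44 - 1)/45 = 0.955556.
Step 4: Exact two-sided p-value (enumerate n! = 3628800 permutations of y under H0): p = 0.000006.
Step 5: alpha = 0.05. reject H0.

tau_b = 0.9556 (C=44, D=1), p = 0.000006, reject H0.


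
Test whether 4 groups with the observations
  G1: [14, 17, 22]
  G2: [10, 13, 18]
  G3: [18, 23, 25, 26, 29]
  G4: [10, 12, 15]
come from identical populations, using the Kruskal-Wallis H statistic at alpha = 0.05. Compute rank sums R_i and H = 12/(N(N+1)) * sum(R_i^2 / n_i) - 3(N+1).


Step 1: Combine all N = 14 observations and assign midranks.
sorted (value, group, rank): (10,G2,1.5), (10,G4,1.5), (12,G4,3), (13,G2,4), (14,G1,5), (15,G4,6), (17,G1,7), (18,G2,8.5), (18,G3,8.5), (22,G1,10), (23,G3,11), (25,G3,12), (26,G3,13), (29,G3,14)
Step 2: Sum ranks within each group.
R_1 = 22 (n_1 = 3)
R_2 = 14 (n_2 = 3)
R_3 = 58.5 (n_3 = 5)
R_4 = 10.5 (n_4 = 3)
Step 3: H = 12/(N(N+1)) * sum(R_i^2/n_i) - 3(N+1)
     = 12/(14*15) * (22^2/3 + 14^2/3 + 58.5^2/5 + 10.5^2/3) - 3*15
     = 0.057143 * 947.867 - 45
     = 9.163810.
Step 4: Ties present; correction factor C = 1 - 12/(14^3 - 14) = 0.995604. Corrected H = 9.163810 / 0.995604 = 9.204268.
Step 5: Under H0, H ~ chi^2(3); p-value = 0.026695.
Step 6: alpha = 0.05. reject H0.

H = 9.2043, df = 3, p = 0.026695, reject H0.


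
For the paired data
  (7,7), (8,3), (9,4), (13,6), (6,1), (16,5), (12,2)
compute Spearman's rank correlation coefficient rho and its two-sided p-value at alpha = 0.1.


Step 1: Rank x and y separately (midranks; no ties here).
rank(x): 7->2, 8->3, 9->4, 13->6, 6->1, 16->7, 12->5
rank(y): 7->7, 3->3, 4->4, 6->6, 1->1, 5->5, 2->2
Step 2: d_i = R_x(i) - R_y(i); compute d_i^2.
  (2-7)^2=25, (3-3)^2=0, (4-4)^2=0, (6-6)^2=0, (1-1)^2=0, (7-5)^2=4, (5-2)^2=9
sum(d^2) = 38.
Step 3: rho = 1 - 6*38 / (7*(7^2 - 1)) = 1 - 228/336 = 0.321429.
Step 4: Under H0, t = rho * sqrt((n-2)/(1-rho^2)) = 0.7590 ~ t(5).
Step 5: Two-sided p-value from the t-distribution with 5 df = 0.482072.
Step 6: alpha = 0.1. fail to reject H0.

rho = 0.3214, p = 0.482072, fail to reject H0 at alpha = 0.1.


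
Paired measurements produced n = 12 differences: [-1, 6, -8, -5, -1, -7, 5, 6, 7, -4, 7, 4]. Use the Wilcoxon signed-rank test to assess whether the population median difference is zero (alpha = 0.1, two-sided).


Step 1: Drop any zero differences (none here) and take |d_i|.
|d| = [1, 6, 8, 5, 1, 7, 5, 6, 7, 4, 7, 4]
Step 2: Midrank |d_i| (ties get averaged ranks).
ranks: |1|->1.5, |6|->7.5, |8|->12, |5|->5.5, |1|->1.5, |7|->10, |5|->5.5, |6|->7.5, |7|->10, |4|->3.5, |7|->10, |4|->3.5
Step 3: Attach original signs; sum ranks with positive sign and with negative sign.
W+ = 7.5 + 5.5 + 7.5 + 10 + 10 + 3.5 = 44
W- = 1.5 + 12 + 5.5 + 1.5 + 10 + 3.5 = 34
(Check: W+ + W- = 78 should equal n(n+1)/2 = 78.)
Step 4: Test statistic W = min(W+, W-) = 34.
Step 5: Ties in |d|, so use the tie-corrected normal approximation.
        E[W] = n(n+1)/4 = 12*13/4 = 39.
        Tie groups: |d|=1 (t=2), |d|=4 (t=2), |d|=5 (t=2), |d|=6 (t=2), |d|=7 (t=3); sum(t^3 - t) = 48.
        Var[W] = n(n+1)(2n+1)/24 - sum(t^3-t)/48 = 3900/24 - 48/48 = 161.5.
        z = (W - E[W]) / sqrt(Var[W]) = (34 - 39) / 12.7083 = -0.3934.
        Two-sided p = 2*Phi(z) = 0.693991.
Step 6: alpha = 0.1. fail to reject H0.

W+ = 44, W- = 34, W = min = 34, p = 0.693991, fail to reject H0.


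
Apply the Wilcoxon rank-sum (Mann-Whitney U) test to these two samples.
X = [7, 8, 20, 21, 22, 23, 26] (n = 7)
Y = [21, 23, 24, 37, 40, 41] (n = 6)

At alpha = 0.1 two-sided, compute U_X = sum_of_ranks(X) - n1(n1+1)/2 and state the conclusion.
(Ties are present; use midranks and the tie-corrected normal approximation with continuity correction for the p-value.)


Step 1: Combine and sort all 13 observations; assign midranks.
sorted (value, group): (7,X), (8,X), (20,X), (21,X), (21,Y), (22,X), (23,X), (23,Y), (24,Y), (26,X), (37,Y), (40,Y), (41,Y)
ranks: 7->1, 8->2, 20->3, 21->4.5, 21->4.5, 22->6, 23->7.5, 23->7.5, 24->9, 26->10, 37->11, 40->12, 41->13
Step 2: Rank sum for X: R1 = 1 + 2 + 3 + 4.5 + 6 + 7.5 + 10 = 34.
Step 3: U_X = R1 - n1(n1+1)/2 = 34 - 7*8/2 = 34 - 28 = 6.
       U_Y = n1*n2 - U_X = 42 - 6 = 36.
Step 4: Ties are present, so use the tie-corrected normal approximation (with continuity correction) for the p-value.
Step 5: p-value = 0.037788; compare to alpha = 0.1. reject H0.

U_X = 6, p = 0.037788, reject H0 at alpha = 0.1.


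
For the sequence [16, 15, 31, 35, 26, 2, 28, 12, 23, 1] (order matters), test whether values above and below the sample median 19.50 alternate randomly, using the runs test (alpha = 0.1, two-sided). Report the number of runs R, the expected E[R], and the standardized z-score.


Step 1: Compute median = 19.50; label A = above, B = below.
Labels in order: BBAAABABAB  (n_A = 5, n_B = 5)
Step 2: Count runs R = 7.
Step 3: Under H0 (random ordering), E[R] = 2*n_A*n_B/(n_A+n_B) + 1 = 2*5*5/10 + 1 = 6.0000.
        Var[R] = 2*n_A*n_B*(2*n_A*n_B - n_A - n_B) / ((n_A+n_B)^2 * (n_A+n_B-1)) = 2000/900 = 2.2222.
        SD[R] = 1.4907.
Step 4: Continuity-corrected z = (R - 0.5 - E[R]) / SD[R] = (7 - 0.5 - 6.0000) / 1.4907 = 0.3354.
Step 5: Two-sided p-value via normal approximation = 2*(1 - Phi(|z|)) = 0.737316.
Step 6: alpha = 0.1. fail to reject H0.

R = 7, z = 0.3354, p = 0.737316, fail to reject H0.


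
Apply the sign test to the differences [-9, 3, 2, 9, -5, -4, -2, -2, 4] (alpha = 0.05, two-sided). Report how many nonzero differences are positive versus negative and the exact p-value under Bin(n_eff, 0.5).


Step 1: Discard zero differences. Original n = 9; n_eff = number of nonzero differences = 9.
Nonzero differences (with sign): -9, +3, +2, +9, -5, -4, -2, -2, +4
Step 2: Count signs: positive = 4, negative = 5.
Step 3: Under H0: P(positive) = 0.5, so the number of positives S ~ Bin(9, 0.5).
Step 4: Two-sided exact p-value = sum of Bin(9,0.5) probabilities at or below the observed probability = 1.000000.
Step 5: alpha = 0.05. fail to reject H0.

n_eff = 9, pos = 4, neg = 5, p = 1.000000, fail to reject H0.


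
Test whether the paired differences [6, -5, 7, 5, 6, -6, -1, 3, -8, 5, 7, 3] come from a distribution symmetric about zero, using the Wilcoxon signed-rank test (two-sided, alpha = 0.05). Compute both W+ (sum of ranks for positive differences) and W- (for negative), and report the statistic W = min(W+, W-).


Step 1: Drop any zero differences (none here) and take |d_i|.
|d| = [6, 5, 7, 5, 6, 6, 1, 3, 8, 5, 7, 3]
Step 2: Midrank |d_i| (ties get averaged ranks).
ranks: |6|->8, |5|->5, |7|->10.5, |5|->5, |6|->8, |6|->8, |1|->1, |3|->2.5, |8|->12, |5|->5, |7|->10.5, |3|->2.5
Step 3: Attach original signs; sum ranks with positive sign and with negative sign.
W+ = 8 + 10.5 + 5 + 8 + 2.5 + 5 + 10.5 + 2.5 = 52
W- = 5 + 8 + 1 + 12 = 26
(Check: W+ + W- = 78 should equal n(n+1)/2 = 78.)
Step 4: Test statistic W = min(W+, W-) = 26.
Step 5: Ties in |d|, so use the tie-corrected normal approximation.
        E[W] = n(n+1)/4 = 12*13/4 = 39.
        Tie groups: |d|=3 (t=2), |d|=5 (t=3), |d|=6 (t=3), |d|=7 (t=2); sum(t^3 - t) = 60.
        Var[W] = n(n+1)(2n+1)/24 - sum(t^3-t)/48 = 3900/24 - 60/48 = 161.25.
        z = (W - E[W]) / sqrt(Var[W]) = (26 - 39) / 12.6984 = -1.0237.
        Two-sided p = 2*Phi(z) = 0.305954.
Step 6: alpha = 0.05. fail to reject H0.

W+ = 52, W- = 26, W = min = 26, p = 0.305954, fail to reject H0.


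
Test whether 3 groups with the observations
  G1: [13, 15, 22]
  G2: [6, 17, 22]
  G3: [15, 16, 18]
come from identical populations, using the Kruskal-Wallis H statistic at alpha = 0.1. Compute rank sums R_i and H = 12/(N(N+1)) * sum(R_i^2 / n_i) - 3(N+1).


Step 1: Combine all N = 9 observations and assign midranks.
sorted (value, group, rank): (6,G2,1), (13,G1,2), (15,G1,3.5), (15,G3,3.5), (16,G3,5), (17,G2,6), (18,G3,7), (22,G1,8.5), (22,G2,8.5)
Step 2: Sum ranks within each group.
R_1 = 14 (n_1 = 3)
R_2 = 15.5 (n_2 = 3)
R_3 = 15.5 (n_3 = 3)
Step 3: H = 12/(N(N+1)) * sum(R_i^2/n_i) - 3(N+1)
     = 12/(9*10) * (14^2/3 + 15.5^2/3 + 15.5^2/3) - 3*10
     = 0.133333 * 225.5 - 30
     = 0.066667.
Step 4: Ties present; correction factor C = 1 - 12/(9^3 - 9) = 0.983333. Corrected H = 0.066667 / 0.983333 = 0.067797.
Step 5: Under H0, H ~ chi^2(2); p-value = 0.966670.
Step 6: alpha = 0.1. fail to reject H0.

H = 0.0678, df = 2, p = 0.966670, fail to reject H0.


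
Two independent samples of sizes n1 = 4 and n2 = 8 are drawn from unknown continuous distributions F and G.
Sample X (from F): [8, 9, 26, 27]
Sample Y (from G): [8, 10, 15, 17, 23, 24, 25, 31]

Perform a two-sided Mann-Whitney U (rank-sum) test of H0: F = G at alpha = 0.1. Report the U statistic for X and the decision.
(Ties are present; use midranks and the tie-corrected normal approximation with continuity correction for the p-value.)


Step 1: Combine and sort all 12 observations; assign midranks.
sorted (value, group): (8,X), (8,Y), (9,X), (10,Y), (15,Y), (17,Y), (23,Y), (24,Y), (25,Y), (26,X), (27,X), (31,Y)
ranks: 8->1.5, 8->1.5, 9->3, 10->4, 15->5, 17->6, 23->7, 24->8, 25->9, 26->10, 27->11, 31->12
Step 2: Rank sum for X: R1 = 1.5 + 3 + 10 + 11 = 25.5.
Step 3: U_X = R1 - n1(n1+1)/2 = 25.5 - 4*5/2 = 25.5 - 10 = 15.5.
       U_Y = n1*n2 - U_X = 32 - 15.5 = 16.5.
Step 4: Ties are present, so use the tie-corrected normal approximation (with continuity correction) for the p-value.
Step 5: p-value = 1.000000; compare to alpha = 0.1. fail to reject H0.

U_X = 15.5, p = 1.000000, fail to reject H0 at alpha = 0.1.


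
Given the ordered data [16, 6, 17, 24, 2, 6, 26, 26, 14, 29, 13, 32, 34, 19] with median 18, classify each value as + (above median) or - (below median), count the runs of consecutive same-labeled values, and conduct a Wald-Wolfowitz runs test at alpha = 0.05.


Step 1: Compute median = 18; label A = above, B = below.
Labels in order: BBBABBAABABAAA  (n_A = 7, n_B = 7)
Step 2: Count runs R = 8.
Step 3: Under H0 (random ordering), E[R] = 2*n_A*n_B/(n_A+n_B) + 1 = 2*7*7/14 + 1 = 8.0000.
        Var[R] = 2*n_A*n_B*(2*n_A*n_B - n_A - n_B) / ((n_A+n_B)^2 * (n_A+n_B-1)) = 8232/2548 = 3.2308.
        SD[R] = 1.7974.
Step 4: R = E[R], so z = 0 with no continuity correction.
Step 5: Two-sided p-value via normal approximation = 2*(1 - Phi(|z|)) = 1.000000.
Step 6: alpha = 0.05. fail to reject H0.

R = 8, z = 0.0000, p = 1.000000, fail to reject H0.


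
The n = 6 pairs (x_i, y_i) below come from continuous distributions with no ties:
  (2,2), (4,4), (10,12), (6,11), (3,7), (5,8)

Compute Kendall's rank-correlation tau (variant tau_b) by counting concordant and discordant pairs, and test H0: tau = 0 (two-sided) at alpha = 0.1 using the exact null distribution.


Step 1: Enumerate the 15 unordered pairs (i,j) with i<j and classify each by sign(x_j-x_i) * sign(y_j-y_i).
  (1,2):dx=+2,dy=+2->C; (1,3):dx=+8,dy=+10->C; (1,4):dx=+4,dy=+9->C; (1,5):dx=+1,dy=+5->C
  (1,6):dx=+3,dy=+6->C; (2,3):dx=+6,dy=+8->C; (2,4):dx=+2,dy=+7->C; (2,5):dx=-1,dy=+3->D
  (2,6):dx=+1,dy=+4->C; (3,4):dx=-4,dy=-1->C; (3,5):dx=-7,dy=-5->C; (3,6):dx=-5,dy=-4->C
  (4,5):dx=-3,dy=-4->C; (4,6):dx=-1,dy=-3->C; (5,6):dx=+2,dy=+1->C
Step 2: C = 14, D = 1, total pairs = 15.
Step 3: tau = (C - D)/(n(n-1)/2) = (14 - 1)/15 = 0.866667.
Step 4: Exact two-sided p-value (enumerate n! = 720 permutations of y under H0): p = 0.016667.
Step 5: alpha = 0.1. reject H0.

tau_b = 0.8667 (C=14, D=1), p = 0.016667, reject H0.


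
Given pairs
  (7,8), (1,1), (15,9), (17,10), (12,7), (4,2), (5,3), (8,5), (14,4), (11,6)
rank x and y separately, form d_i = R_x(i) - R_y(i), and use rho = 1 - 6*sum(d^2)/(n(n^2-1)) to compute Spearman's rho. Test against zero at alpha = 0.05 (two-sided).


Step 1: Rank x and y separately (midranks; no ties here).
rank(x): 7->4, 1->1, 15->9, 17->10, 12->7, 4->2, 5->3, 8->5, 14->8, 11->6
rank(y): 8->8, 1->1, 9->9, 10->10, 7->7, 2->2, 3->3, 5->5, 4->4, 6->6
Step 2: d_i = R_x(i) - R_y(i); compute d_i^2.
  (4-8)^2=16, (1-1)^2=0, (9-9)^2=0, (10-10)^2=0, (7-7)^2=0, (2-2)^2=0, (3-3)^2=0, (5-5)^2=0, (8-4)^2=16, (6-6)^2=0
sum(d^2) = 32.
Step 3: rho = 1 - 6*32 / (10*(10^2 - 1)) = 1 - 192/990 = 0.806061.
Step 4: Under H0, t = rho * sqrt((n-2)/(1-rho^2)) = 3.8522 ~ t(8).
Step 5: Two-sided p-value from the t-distribution with 8 df = 0.004862.
Step 6: alpha = 0.05. reject H0.

rho = 0.8061, p = 0.004862, reject H0 at alpha = 0.05.


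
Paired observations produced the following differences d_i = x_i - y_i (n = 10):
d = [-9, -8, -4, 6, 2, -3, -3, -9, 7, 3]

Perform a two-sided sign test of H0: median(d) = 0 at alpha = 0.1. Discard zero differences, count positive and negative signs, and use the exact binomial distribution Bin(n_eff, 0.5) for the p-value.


Step 1: Discard zero differences. Original n = 10; n_eff = number of nonzero differences = 10.
Nonzero differences (with sign): -9, -8, -4, +6, +2, -3, -3, -9, +7, +3
Step 2: Count signs: positive = 4, negative = 6.
Step 3: Under H0: P(positive) = 0.5, so the number of positives S ~ Bin(10, 0.5).
Step 4: Two-sided exact p-value = sum of Bin(10,0.5) probabilities at or below the observed probability = 0.753906.
Step 5: alpha = 0.1. fail to reject H0.

n_eff = 10, pos = 4, neg = 6, p = 0.753906, fail to reject H0.


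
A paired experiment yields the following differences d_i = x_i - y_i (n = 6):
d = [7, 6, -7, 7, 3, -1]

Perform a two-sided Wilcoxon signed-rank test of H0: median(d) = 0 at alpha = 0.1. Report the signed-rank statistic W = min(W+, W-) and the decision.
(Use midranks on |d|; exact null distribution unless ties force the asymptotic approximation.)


Step 1: Drop any zero differences (none here) and take |d_i|.
|d| = [7, 6, 7, 7, 3, 1]
Step 2: Midrank |d_i| (ties get averaged ranks).
ranks: |7|->5, |6|->3, |7|->5, |7|->5, |3|->2, |1|->1
Step 3: Attach original signs; sum ranks with positive sign and with negative sign.
W+ = 5 + 3 + 5 + 2 = 15
W- = 5 + 1 = 6
(Check: W+ + W- = 21 should equal n(n+1)/2 = 21.)
Step 4: Test statistic W = min(W+, W-) = 6.
Step 5: Ties in |d|, so use the tie-corrected normal approximation.
        E[W] = n(n+1)/4 = 6*7/4 = 10.5.
        Tie groups: |d|=7 (t=3); sum(t^3 - t) = 24.
        Var[W] = n(n+1)(2n+1)/24 - sum(t^3-t)/48 = 546/24 - 24/48 = 22.25.
        z = (W - E[W]) / sqrt(Var[W]) = (6 - 10.5) / 4.7170 = -0.9540.
        Two-sided p = 2*Phi(z) = 0.340085.
Step 6: alpha = 0.1. fail to reject H0.

W+ = 15, W- = 6, W = min = 6, p = 0.340085, fail to reject H0.


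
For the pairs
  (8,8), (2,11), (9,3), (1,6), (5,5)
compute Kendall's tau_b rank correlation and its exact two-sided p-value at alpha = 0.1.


Step 1: Enumerate the 10 unordered pairs (i,j) with i<j and classify each by sign(x_j-x_i) * sign(y_j-y_i).
  (1,2):dx=-6,dy=+3->D; (1,3):dx=+1,dy=-5->D; (1,4):dx=-7,dy=-2->C; (1,5):dx=-3,dy=-3->C
  (2,3):dx=+7,dy=-8->D; (2,4):dx=-1,dy=-5->C; (2,5):dx=+3,dy=-6->D; (3,4):dx=-8,dy=+3->D
  (3,5):dx=-4,dy=+2->D; (4,5):dx=+4,dy=-1->D
Step 2: C = 3, D = 7, total pairs = 10.
Step 3: tau = (C - D)/(n(n-1)/2) = (3 - 7)/10 = -0.400000.
Step 4: Exact two-sided p-value (enumerate n! = 120 permutations of y under H0): p = 0.483333.
Step 5: alpha = 0.1. fail to reject H0.

tau_b = -0.4000 (C=3, D=7), p = 0.483333, fail to reject H0.


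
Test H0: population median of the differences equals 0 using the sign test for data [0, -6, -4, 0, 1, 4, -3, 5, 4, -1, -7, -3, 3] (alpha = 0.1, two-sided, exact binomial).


Step 1: Discard zero differences. Original n = 13; n_eff = number of nonzero differences = 11.
Nonzero differences (with sign): -6, -4, +1, +4, -3, +5, +4, -1, -7, -3, +3
Step 2: Count signs: positive = 5, negative = 6.
Step 3: Under H0: P(positive) = 0.5, so the number of positives S ~ Bin(11, 0.5).
Step 4: Two-sided exact p-value = sum of Bin(11,0.5) probabilities at or below the observed probability = 1.000000.
Step 5: alpha = 0.1. fail to reject H0.

n_eff = 11, pos = 5, neg = 6, p = 1.000000, fail to reject H0.


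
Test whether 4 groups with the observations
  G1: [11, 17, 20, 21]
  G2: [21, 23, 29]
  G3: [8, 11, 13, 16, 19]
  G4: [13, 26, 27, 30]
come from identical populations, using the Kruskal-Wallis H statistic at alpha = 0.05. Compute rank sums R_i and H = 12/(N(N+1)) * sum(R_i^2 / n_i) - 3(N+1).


Step 1: Combine all N = 16 observations and assign midranks.
sorted (value, group, rank): (8,G3,1), (11,G1,2.5), (11,G3,2.5), (13,G3,4.5), (13,G4,4.5), (16,G3,6), (17,G1,7), (19,G3,8), (20,G1,9), (21,G1,10.5), (21,G2,10.5), (23,G2,12), (26,G4,13), (27,G4,14), (29,G2,15), (30,G4,16)
Step 2: Sum ranks within each group.
R_1 = 29 (n_1 = 4)
R_2 = 37.5 (n_2 = 3)
R_3 = 22 (n_3 = 5)
R_4 = 47.5 (n_4 = 4)
Step 3: H = 12/(N(N+1)) * sum(R_i^2/n_i) - 3(N+1)
     = 12/(16*17) * (29^2/4 + 37.5^2/3 + 22^2/5 + 47.5^2/4) - 3*17
     = 0.044118 * 1339.86 - 51
     = 8.111581.
Step 4: Ties present; correction factor C = 1 - 18/(16^3 - 16) = 0.995588. Corrected H = 8.111581 / 0.995588 = 8.147526.
Step 5: Under H0, H ~ chi^2(3); p-value = 0.043059.
Step 6: alpha = 0.05. reject H0.

H = 8.1475, df = 3, p = 0.043059, reject H0.


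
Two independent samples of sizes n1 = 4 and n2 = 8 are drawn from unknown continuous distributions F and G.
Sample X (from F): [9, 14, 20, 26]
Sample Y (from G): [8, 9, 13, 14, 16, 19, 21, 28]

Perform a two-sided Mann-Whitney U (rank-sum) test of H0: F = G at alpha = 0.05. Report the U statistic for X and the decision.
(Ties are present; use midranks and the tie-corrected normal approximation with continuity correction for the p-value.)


Step 1: Combine and sort all 12 observations; assign midranks.
sorted (value, group): (8,Y), (9,X), (9,Y), (13,Y), (14,X), (14,Y), (16,Y), (19,Y), (20,X), (21,Y), (26,X), (28,Y)
ranks: 8->1, 9->2.5, 9->2.5, 13->4, 14->5.5, 14->5.5, 16->7, 19->8, 20->9, 21->10, 26->11, 28->12
Step 2: Rank sum for X: R1 = 2.5 + 5.5 + 9 + 11 = 28.
Step 3: U_X = R1 - n1(n1+1)/2 = 28 - 4*5/2 = 28 - 10 = 18.
       U_Y = n1*n2 - U_X = 32 - 18 = 14.
Step 4: Ties are present, so use the tie-corrected normal approximation (with continuity correction) for the p-value.
Step 5: p-value = 0.798215; compare to alpha = 0.05. fail to reject H0.

U_X = 18, p = 0.798215, fail to reject H0 at alpha = 0.05.


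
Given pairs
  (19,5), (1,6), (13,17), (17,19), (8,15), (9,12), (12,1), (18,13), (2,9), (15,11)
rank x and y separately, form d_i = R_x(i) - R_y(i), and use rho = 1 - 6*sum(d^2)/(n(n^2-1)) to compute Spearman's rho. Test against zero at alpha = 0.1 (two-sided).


Step 1: Rank x and y separately (midranks; no ties here).
rank(x): 19->10, 1->1, 13->6, 17->8, 8->3, 9->4, 12->5, 18->9, 2->2, 15->7
rank(y): 5->2, 6->3, 17->9, 19->10, 15->8, 12->6, 1->1, 13->7, 9->4, 11->5
Step 2: d_i = R_x(i) - R_y(i); compute d_i^2.
  (10-2)^2=64, (1-3)^2=4, (6-9)^2=9, (8-10)^2=4, (3-8)^2=25, (4-6)^2=4, (5-1)^2=16, (9-7)^2=4, (2-4)^2=4, (7-5)^2=4
sum(d^2) = 138.
Step 3: rho = 1 - 6*138 / (10*(10^2 - 1)) = 1 - 828/990 = 0.163636.
Step 4: Under H0, t = rho * sqrt((n-2)/(1-rho^2)) = 0.4692 ~ t(8).
Step 5: Two-sided p-value from the t-distribution with 8 df = 0.651477.
Step 6: alpha = 0.1. fail to reject H0.

rho = 0.1636, p = 0.651477, fail to reject H0 at alpha = 0.1.


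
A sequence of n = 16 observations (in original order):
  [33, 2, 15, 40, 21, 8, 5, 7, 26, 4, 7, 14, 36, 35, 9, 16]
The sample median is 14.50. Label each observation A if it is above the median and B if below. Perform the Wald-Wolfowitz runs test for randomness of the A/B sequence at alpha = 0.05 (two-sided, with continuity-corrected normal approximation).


Step 1: Compute median = 14.50; label A = above, B = below.
Labels in order: ABAAABBBABBBAABA  (n_A = 8, n_B = 8)
Step 2: Count runs R = 9.
Step 3: Under H0 (random ordering), E[R] = 2*n_A*n_B/(n_A+n_B) + 1 = 2*8*8/16 + 1 = 9.0000.
        Var[R] = 2*n_A*n_B*(2*n_A*n_B - n_A - n_B) / ((n_A+n_B)^2 * (n_A+n_B-1)) = 14336/3840 = 3.7333.
        SD[R] = 1.9322.
Step 4: R = E[R], so z = 0 with no continuity correction.
Step 5: Two-sided p-value via normal approximation = 2*(1 - Phi(|z|)) = 1.000000.
Step 6: alpha = 0.05. fail to reject H0.

R = 9, z = 0.0000, p = 1.000000, fail to reject H0.


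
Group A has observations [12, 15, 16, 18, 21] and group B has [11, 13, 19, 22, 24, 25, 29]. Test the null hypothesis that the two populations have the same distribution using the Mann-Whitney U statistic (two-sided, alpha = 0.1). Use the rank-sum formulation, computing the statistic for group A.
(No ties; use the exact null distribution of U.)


Step 1: Combine and sort all 12 observations; assign midranks.
sorted (value, group): (11,Y), (12,X), (13,Y), (15,X), (16,X), (18,X), (19,Y), (21,X), (22,Y), (24,Y), (25,Y), (29,Y)
ranks: 11->1, 12->2, 13->3, 15->4, 16->5, 18->6, 19->7, 21->8, 22->9, 24->10, 25->11, 29->12
Step 2: Rank sum for X: R1 = 2 + 4 + 5 + 6 + 8 = 25.
Step 3: U_X = R1 - n1(n1+1)/2 = 25 - 5*6/2 = 25 - 15 = 10.
       U_Y = n1*n2 - U_X = 35 - 10 = 25.
Step 4: No ties, so the exact null distribution of U (based on enumerating the C(12,5) = 792 equally likely rank assignments) gives the two-sided p-value.
Step 5: p-value = 0.267677; compare to alpha = 0.1. fail to reject H0.

U_X = 10, p = 0.267677, fail to reject H0 at alpha = 0.1.


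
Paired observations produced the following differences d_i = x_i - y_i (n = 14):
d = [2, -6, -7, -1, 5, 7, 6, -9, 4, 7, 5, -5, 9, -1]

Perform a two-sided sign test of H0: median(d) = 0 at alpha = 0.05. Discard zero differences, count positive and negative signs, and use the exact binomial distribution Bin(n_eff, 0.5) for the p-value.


Step 1: Discard zero differences. Original n = 14; n_eff = number of nonzero differences = 14.
Nonzero differences (with sign): +2, -6, -7, -1, +5, +7, +6, -9, +4, +7, +5, -5, +9, -1
Step 2: Count signs: positive = 8, negative = 6.
Step 3: Under H0: P(positive) = 0.5, so the number of positives S ~ Bin(14, 0.5).
Step 4: Two-sided exact p-value = sum of Bin(14,0.5) probabilities at or below the observed probability = 0.790527.
Step 5: alpha = 0.05. fail to reject H0.

n_eff = 14, pos = 8, neg = 6, p = 0.790527, fail to reject H0.


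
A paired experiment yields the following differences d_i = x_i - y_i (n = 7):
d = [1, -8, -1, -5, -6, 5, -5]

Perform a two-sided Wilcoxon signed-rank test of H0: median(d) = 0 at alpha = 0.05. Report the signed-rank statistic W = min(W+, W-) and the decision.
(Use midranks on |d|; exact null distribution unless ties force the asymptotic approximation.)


Step 1: Drop any zero differences (none here) and take |d_i|.
|d| = [1, 8, 1, 5, 6, 5, 5]
Step 2: Midrank |d_i| (ties get averaged ranks).
ranks: |1|->1.5, |8|->7, |1|->1.5, |5|->4, |6|->6, |5|->4, |5|->4
Step 3: Attach original signs; sum ranks with positive sign and with negative sign.
W+ = 1.5 + 4 = 5.5
W- = 7 + 1.5 + 4 + 6 + 4 = 22.5
(Check: W+ + W- = 28 should equal n(n+1)/2 = 28.)
Step 4: Test statistic W = min(W+, W-) = 5.5.
Step 5: Ties in |d|, so use the tie-corrected normal approximation.
        E[W] = n(n+1)/4 = 7*8/4 = 14.
        Tie groups: |d|=1 (t=2), |d|=5 (t=3); sum(t^3 - t) = 30.
        Var[W] = n(n+1)(2n+1)/24 - sum(t^3-t)/48 = 840/24 - 30/48 = 34.375.
        z = (W - E[W]) / sqrt(Var[W]) = (5.5 - 14) / 5.8630 = -1.4498.
        Two-sided p = 2*Phi(z) = 0.147124.
Step 6: alpha = 0.05. fail to reject H0.

W+ = 5.5, W- = 22.5, W = min = 5.5, p = 0.147124, fail to reject H0.


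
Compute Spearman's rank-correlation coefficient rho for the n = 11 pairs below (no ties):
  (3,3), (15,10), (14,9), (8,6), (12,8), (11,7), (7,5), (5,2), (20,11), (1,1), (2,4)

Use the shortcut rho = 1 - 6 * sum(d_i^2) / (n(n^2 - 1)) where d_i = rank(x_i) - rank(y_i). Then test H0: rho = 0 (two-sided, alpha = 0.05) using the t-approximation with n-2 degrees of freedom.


Step 1: Rank x and y separately (midranks; no ties here).
rank(x): 3->3, 15->10, 14->9, 8->6, 12->8, 11->7, 7->5, 5->4, 20->11, 1->1, 2->2
rank(y): 3->3, 10->10, 9->9, 6->6, 8->8, 7->7, 5->5, 2->2, 11->11, 1->1, 4->4
Step 2: d_i = R_x(i) - R_y(i); compute d_i^2.
  (3-3)^2=0, (10-10)^2=0, (9-9)^2=0, (6-6)^2=0, (8-8)^2=0, (7-7)^2=0, (5-5)^2=0, (4-2)^2=4, (11-11)^2=0, (1-1)^2=0, (2-4)^2=4
sum(d^2) = 8.
Step 3: rho = 1 - 6*8 / (11*(11^2 - 1)) = 1 - 48/1320 = 0.963636.
Step 4: Under H0, t = rho * sqrt((n-2)/(1-rho^2)) = 10.8186 ~ t(9).
Step 5: Two-sided p-value from the t-distribution with 9 df = 0.000002.
Step 6: alpha = 0.05. reject H0.

rho = 0.9636, p = 0.000002, reject H0 at alpha = 0.05.


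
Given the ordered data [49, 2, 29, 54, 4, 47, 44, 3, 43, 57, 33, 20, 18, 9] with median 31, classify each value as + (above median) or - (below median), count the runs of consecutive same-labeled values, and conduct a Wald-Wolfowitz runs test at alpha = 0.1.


Step 1: Compute median = 31; label A = above, B = below.
Labels in order: ABBABAABAAABBB  (n_A = 7, n_B = 7)
Step 2: Count runs R = 8.
Step 3: Under H0 (random ordering), E[R] = 2*n_A*n_B/(n_A+n_B) + 1 = 2*7*7/14 + 1 = 8.0000.
        Var[R] = 2*n_A*n_B*(2*n_A*n_B - n_A - n_B) / ((n_A+n_B)^2 * (n_A+n_B-1)) = 8232/2548 = 3.2308.
        SD[R] = 1.7974.
Step 4: R = E[R], so z = 0 with no continuity correction.
Step 5: Two-sided p-value via normal approximation = 2*(1 - Phi(|z|)) = 1.000000.
Step 6: alpha = 0.1. fail to reject H0.

R = 8, z = 0.0000, p = 1.000000, fail to reject H0.


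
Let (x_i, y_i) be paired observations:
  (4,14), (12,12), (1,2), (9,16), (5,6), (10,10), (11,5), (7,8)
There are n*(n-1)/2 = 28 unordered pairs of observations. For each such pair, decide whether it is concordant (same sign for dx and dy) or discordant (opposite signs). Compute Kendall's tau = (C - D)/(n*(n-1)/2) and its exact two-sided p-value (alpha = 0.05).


Step 1: Enumerate the 28 unordered pairs (i,j) with i<j and classify each by sign(x_j-x_i) * sign(y_j-y_i).
  (1,2):dx=+8,dy=-2->D; (1,3):dx=-3,dy=-12->C; (1,4):dx=+5,dy=+2->C; (1,5):dx=+1,dy=-8->D
  (1,6):dx=+6,dy=-4->D; (1,7):dx=+7,dy=-9->D; (1,8):dx=+3,dy=-6->D; (2,3):dx=-11,dy=-10->C
  (2,4):dx=-3,dy=+4->D; (2,5):dx=-7,dy=-6->C; (2,6):dx=-2,dy=-2->C; (2,7):dx=-1,dy=-7->C
  (2,8):dx=-5,dy=-4->C; (3,4):dx=+8,dy=+14->C; (3,5):dx=+4,dy=+4->C; (3,6):dx=+9,dy=+8->C
  (3,7):dx=+10,dy=+3->C; (3,8):dx=+6,dy=+6->C; (4,5):dx=-4,dy=-10->C; (4,6):dx=+1,dy=-6->D
  (4,7):dx=+2,dy=-11->D; (4,8):dx=-2,dy=-8->C; (5,6):dx=+5,dy=+4->C; (5,7):dx=+6,dy=-1->D
  (5,8):dx=+2,dy=+2->C; (6,7):dx=+1,dy=-5->D; (6,8):dx=-3,dy=-2->C; (7,8):dx=-4,dy=+3->D
Step 2: C = 17, D = 11, total pairs = 28.
Step 3: tau = (C - D)/(n(n-1)/2) = (17 - 11)/28 = 0.214286.
Step 4: Exact two-sided p-value (enumerate n! = 40320 permutations of y under H0): p = 0.548413.
Step 5: alpha = 0.05. fail to reject H0.

tau_b = 0.2143 (C=17, D=11), p = 0.548413, fail to reject H0.


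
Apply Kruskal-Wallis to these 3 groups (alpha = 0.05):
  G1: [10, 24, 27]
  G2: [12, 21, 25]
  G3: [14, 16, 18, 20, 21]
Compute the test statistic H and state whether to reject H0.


Step 1: Combine all N = 11 observations and assign midranks.
sorted (value, group, rank): (10,G1,1), (12,G2,2), (14,G3,3), (16,G3,4), (18,G3,5), (20,G3,6), (21,G2,7.5), (21,G3,7.5), (24,G1,9), (25,G2,10), (27,G1,11)
Step 2: Sum ranks within each group.
R_1 = 21 (n_1 = 3)
R_2 = 19.5 (n_2 = 3)
R_3 = 25.5 (n_3 = 5)
Step 3: H = 12/(N(N+1)) * sum(R_i^2/n_i) - 3(N+1)
     = 12/(11*12) * (21^2/3 + 19.5^2/3 + 25.5^2/5) - 3*12
     = 0.090909 * 403.8 - 36
     = 0.709091.
Step 4: Ties present; correction factor C = 1 - 6/(11^3 - 11) = 0.995455. Corrected H = 0.709091 / 0.995455 = 0.712329.
Step 5: Under H0, H ~ chi^2(2); p-value = 0.700357.
Step 6: alpha = 0.05. fail to reject H0.

H = 0.7123, df = 2, p = 0.700357, fail to reject H0.


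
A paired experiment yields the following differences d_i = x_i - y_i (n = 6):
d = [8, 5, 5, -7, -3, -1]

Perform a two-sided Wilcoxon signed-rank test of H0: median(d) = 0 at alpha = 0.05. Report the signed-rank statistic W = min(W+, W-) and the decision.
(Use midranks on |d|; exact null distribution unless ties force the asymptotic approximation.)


Step 1: Drop any zero differences (none here) and take |d_i|.
|d| = [8, 5, 5, 7, 3, 1]
Step 2: Midrank |d_i| (ties get averaged ranks).
ranks: |8|->6, |5|->3.5, |5|->3.5, |7|->5, |3|->2, |1|->1
Step 3: Attach original signs; sum ranks with positive sign and with negative sign.
W+ = 6 + 3.5 + 3.5 = 13
W- = 5 + 2 + 1 = 8
(Check: W+ + W- = 21 should equal n(n+1)/2 = 21.)
Step 4: Test statistic W = min(W+, W-) = 8.
Step 5: Ties in |d|, so use the tie-corrected normal approximation.
        E[W] = n(n+1)/4 = 6*7/4 = 10.5.
        Tie groups: |d|=5 (t=2); sum(t^3 - t) = 6.
        Var[W] = n(n+1)(2n+1)/24 - sum(t^3-t)/48 = 546/24 - 6/48 = 22.625.
        z = (W - E[W]) / sqrt(Var[W]) = (8 - 10.5) / 4.7566 = -0.5256.
        Two-sided p = 2*Phi(z) = 0.599174.
Step 6: alpha = 0.05. fail to reject H0.

W+ = 13, W- = 8, W = min = 8, p = 0.599174, fail to reject H0.
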